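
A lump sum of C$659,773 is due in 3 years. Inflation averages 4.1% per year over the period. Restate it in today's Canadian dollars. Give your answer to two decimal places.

C$584,847.11

Price-level factor over 3 years: (1 + 4.1%)^3 = 1.128111921.
Purchasing power today: C$659,773 divided by that factor.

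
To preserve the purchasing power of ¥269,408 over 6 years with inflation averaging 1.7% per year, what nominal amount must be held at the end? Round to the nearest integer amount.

¥298,082

Cumulative price-level factor: (1+1.7%)^6 ≈ 1.1064345214.
Multiplying ¥269,408 by the price-level factor gives the future nominal sum.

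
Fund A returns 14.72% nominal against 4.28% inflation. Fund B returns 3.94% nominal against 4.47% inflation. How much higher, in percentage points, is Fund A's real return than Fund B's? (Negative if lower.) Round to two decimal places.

Fund A real return: 1.1472/1.0428 − 1 = 10.012%.
Fund B real return: 1.0394/1.0447 − 1 = -0.507%.
Difference: 10.012 − (-0.507) = 10.519 pp.

10.52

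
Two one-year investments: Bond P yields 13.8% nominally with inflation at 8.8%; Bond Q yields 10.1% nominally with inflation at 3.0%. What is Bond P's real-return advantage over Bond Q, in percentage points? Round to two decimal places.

-2.30

Bond P real return: 1.138/1.088 − 1 = 4.596%.
Bond Q real return: 1.101/1.030 − 1 = 6.893%.
Difference: 4.596 − 6.893 = -2.297 pp.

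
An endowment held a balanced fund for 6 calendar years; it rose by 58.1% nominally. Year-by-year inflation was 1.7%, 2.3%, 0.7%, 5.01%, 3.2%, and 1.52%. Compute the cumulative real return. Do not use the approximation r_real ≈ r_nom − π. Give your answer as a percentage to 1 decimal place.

Cumulative inflation factor: 1.017 × 1.023 × 1.007 × 1.0501 × 1.032 × 1.0152 ≈ 1.15262.
Nominal growth factor: 1.58100. Real growth factor = 1.58100 / 1.15262 ≈ 1.37165.
Total real return ≈ 37.1652%.

37.2%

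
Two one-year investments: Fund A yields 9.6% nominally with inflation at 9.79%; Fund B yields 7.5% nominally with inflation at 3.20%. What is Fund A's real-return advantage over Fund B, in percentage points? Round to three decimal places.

-4.340

Fund A real return: 1.096/1.0979 − 1 = -0.1731%.
Fund B real return: 1.075/1.0320 − 1 = 4.1667%.
Difference: -0.1731 − 4.1667 = -4.3398 pp.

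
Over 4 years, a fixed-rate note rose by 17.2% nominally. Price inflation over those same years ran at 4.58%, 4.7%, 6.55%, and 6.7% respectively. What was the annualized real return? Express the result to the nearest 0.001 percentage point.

-1.496%

Cumulative inflation factor: 1.0458 × 1.047 × 1.0655 × 1.067 ≈ 1.24484.
Nominal growth factor: 1.17200. Real growth factor = 1.17200 / 1.24484 ≈ 0.94149.
Annualized: 0.94149^(1/4) − 1 ≈ -0.01496.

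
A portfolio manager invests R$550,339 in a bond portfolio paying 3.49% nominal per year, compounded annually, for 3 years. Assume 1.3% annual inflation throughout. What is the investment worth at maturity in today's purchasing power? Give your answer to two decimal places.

R$586,809.47

Nominal value at maturity: R$550,339 × (1 + 3.49%)^3 ≈ R$609,993.84.
Price-level factor over 3 years: (1 + 1.3%)^3 = 1.039509197.
Dividing the nominal maturity value by the price-level factor gives the value in today's money.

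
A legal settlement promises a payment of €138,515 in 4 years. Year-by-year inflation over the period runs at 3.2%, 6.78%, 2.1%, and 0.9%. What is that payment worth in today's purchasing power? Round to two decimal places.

Price-level factor over 4 years: 1.032 × 1.0678 × 1.021 × 1.009 ≈ 1.1352369603.
Purchasing power today: €138,515 divided by that factor.

€122,014.17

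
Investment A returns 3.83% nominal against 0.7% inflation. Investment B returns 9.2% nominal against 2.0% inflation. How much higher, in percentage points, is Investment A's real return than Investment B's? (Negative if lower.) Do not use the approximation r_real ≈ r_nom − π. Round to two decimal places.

-3.95

Investment A real return: 1.0383/1.007 − 1 = 3.108%.
Investment B real return: 1.092/1.020 − 1 = 7.059%.
Difference: 3.108 − 7.059 = -3.951 pp.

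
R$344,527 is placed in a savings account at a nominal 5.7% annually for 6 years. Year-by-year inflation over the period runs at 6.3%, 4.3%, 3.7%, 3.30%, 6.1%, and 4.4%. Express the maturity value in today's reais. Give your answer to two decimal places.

R$365,225.13

Nominal value at maturity: R$344,527 × (1 + 5.7%)^6 ≈ R$480,477.65.
Price-level factor over 6 years: 1.063 × 1.043 × 1.037 × 1.0330 × 1.061 × 1.044 ≈ 1.3155656745.
Dividing the nominal maturity value by the price-level factor gives the value in today's money.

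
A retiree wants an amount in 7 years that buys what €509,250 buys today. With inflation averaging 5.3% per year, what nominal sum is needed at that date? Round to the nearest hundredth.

Cumulative price-level factor: (1+5.3%)^7 ≈ 1.4354848003.
The nominal amount required is €509,250 scaled up by that factor.

€731,020.63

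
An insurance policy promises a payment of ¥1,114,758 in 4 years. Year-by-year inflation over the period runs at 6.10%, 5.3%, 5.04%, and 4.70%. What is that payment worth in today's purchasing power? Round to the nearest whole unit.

¥907,268

Price-level factor over 4 years: 1.0610 × 1.053 × 1.0504 × 1.0470 ≈ 1.2286979957.
Purchasing power today: ¥1,114,758 divided by that factor.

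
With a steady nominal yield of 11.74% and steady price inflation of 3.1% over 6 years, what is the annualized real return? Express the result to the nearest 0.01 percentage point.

8.38%

With constant rates the annual real return is the same each year: (1+11.74%)/(1+3.1%) − 1 = 0.08380.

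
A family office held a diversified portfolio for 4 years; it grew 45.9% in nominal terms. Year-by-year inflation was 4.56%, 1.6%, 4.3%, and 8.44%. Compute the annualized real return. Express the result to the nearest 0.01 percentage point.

Cumulative inflation factor: 1.0456 × 1.016 × 1.043 × 1.0844 ≈ 1.20153.
Nominal growth factor: 1.45900. Real growth factor = 1.45900 / 1.20153 ≈ 1.21429.
Annualized: 1.21429^(1/4) − 1 ≈ 0.04974.

4.97%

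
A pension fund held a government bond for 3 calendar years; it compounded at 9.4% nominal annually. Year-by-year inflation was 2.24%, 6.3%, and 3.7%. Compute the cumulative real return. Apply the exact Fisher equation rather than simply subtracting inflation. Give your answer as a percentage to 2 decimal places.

16.18%

Cumulative inflation factor: 1.0224 × 1.063 × 1.037 ≈ 1.12702.
Nominal growth factor: 1.30934. Real growth factor = 1.30934 / 1.12702 ≈ 1.16177.
Total real return ≈ 16.1767%.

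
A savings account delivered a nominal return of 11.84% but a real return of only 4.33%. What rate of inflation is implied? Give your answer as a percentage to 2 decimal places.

From (1+r_nom) = (1+r_real)(1+π), we get 1+π = (1 + 11.84%)/(1 + 4.33%) = 1.1184/1.0433 ≈ 1.07198.
So π ≈ 7.1983%.

7.20%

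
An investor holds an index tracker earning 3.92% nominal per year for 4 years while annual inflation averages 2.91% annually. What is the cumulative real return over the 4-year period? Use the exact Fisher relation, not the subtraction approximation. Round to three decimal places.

3.984%

The annual real rate is (1+3.92%)/(1+2.91%) − 1 = 0.9814%.
Compounded over 4 years: (1 + 0.009814)^4 − 1 ≈ 0.03984.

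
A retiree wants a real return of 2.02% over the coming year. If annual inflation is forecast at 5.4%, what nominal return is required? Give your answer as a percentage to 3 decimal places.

By the Fisher equation, 1 + r_nom = (1 + 2.02%)(1 + 5.4%) = 1.0202 × 1.054 = 1.0752908.
So r_nom = 7.52908%.

7.529%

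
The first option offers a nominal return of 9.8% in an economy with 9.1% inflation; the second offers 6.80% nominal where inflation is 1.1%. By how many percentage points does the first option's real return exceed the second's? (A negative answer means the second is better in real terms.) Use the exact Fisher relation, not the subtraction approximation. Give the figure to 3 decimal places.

-4.996

The first option real return: 1.098/1.091 − 1 = 0.6416%.
The second real return: 1.0680/1.011 − 1 = 5.6380%.
Difference: 0.6416 − 5.6380 = -4.9964 pp.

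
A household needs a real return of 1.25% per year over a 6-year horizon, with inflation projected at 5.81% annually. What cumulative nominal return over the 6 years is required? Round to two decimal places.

Required annual nominal rate: (1+1.25%)(1+5.81%) − 1 = 7.132625%.
Cumulative over 6 years: (1 + 0.07132625)^6 − 1 ≈ 0.51193.

51.19%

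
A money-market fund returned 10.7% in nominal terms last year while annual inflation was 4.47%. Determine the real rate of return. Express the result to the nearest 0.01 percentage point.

Real return via the Fisher equation: (1 + 10.7%)/(1 + 4.47%) − 1 = 1.107/1.0447 − 1 ≈ 0.05963.

5.96%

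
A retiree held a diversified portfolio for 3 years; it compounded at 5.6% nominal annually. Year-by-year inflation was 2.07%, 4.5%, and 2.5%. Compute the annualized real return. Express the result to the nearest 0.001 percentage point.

2.506%

Cumulative inflation factor: 1.0207 × 1.045 × 1.025 ≈ 1.09330.
Nominal growth factor: 1.17758. Real growth factor = 1.17758 / 1.09330 ≈ 1.07709.
Annualized: 1.07709^(1/3) − 1 ≈ 0.02506.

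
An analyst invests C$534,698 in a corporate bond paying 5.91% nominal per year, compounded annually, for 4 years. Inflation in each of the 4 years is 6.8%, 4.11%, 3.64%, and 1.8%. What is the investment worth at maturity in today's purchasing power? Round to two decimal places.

Nominal value at maturity: C$534,698 × (1 + 5.91%)^4 ≈ C$672,754.22.
Price-level factor over 4 years: 1.068 × 1.0411 × 1.0364 × 1.018 ≈ 1.1731103906.
The maturity value deflated by that factor is the answer in today's purchasing power.

C$573,479.04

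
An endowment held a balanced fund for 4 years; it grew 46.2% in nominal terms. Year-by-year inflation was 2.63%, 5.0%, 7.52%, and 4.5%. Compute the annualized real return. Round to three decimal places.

4.826%

Cumulative inflation factor: 1.0263 × 1.050 × 1.0752 × 1.045 ≈ 1.21079.
Nominal growth factor: 1.46200. Real growth factor = 1.46200 / 1.21079 ≈ 1.20748.
Annualized: 1.20748^(1/4) − 1 ≈ 0.04826.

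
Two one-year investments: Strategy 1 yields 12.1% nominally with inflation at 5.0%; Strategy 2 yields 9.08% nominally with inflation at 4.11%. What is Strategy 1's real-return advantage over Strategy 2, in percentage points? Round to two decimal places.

Strategy 1 real return: 1.121/1.050 − 1 = 6.762%.
Strategy 2 real return: 1.0908/1.0411 − 1 = 4.774%.
Difference: 6.762 − 4.774 = 1.988 pp.

1.99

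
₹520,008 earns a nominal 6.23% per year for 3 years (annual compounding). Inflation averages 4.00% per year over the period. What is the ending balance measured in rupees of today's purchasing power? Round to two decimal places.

Nominal value at maturity: ₹520,008 × (1 + 6.23%)^3 ≈ ₹623,378.14.
Price-level factor over 3 years: (1 + 4.00%)^3 = 1.124864.
The maturity value deflated by that factor is the answer in today's purchasing power.

₹554,180.90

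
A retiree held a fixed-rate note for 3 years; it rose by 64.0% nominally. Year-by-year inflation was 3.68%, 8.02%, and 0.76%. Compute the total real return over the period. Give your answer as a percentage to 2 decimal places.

Cumulative inflation factor: 1.0368 × 1.0802 × 1.0076 ≈ 1.12846.
Nominal growth factor: 1.64000. Real growth factor = 1.64000 / 1.12846 ≈ 1.45330.
Total real return ≈ 45.3304%.

45.33%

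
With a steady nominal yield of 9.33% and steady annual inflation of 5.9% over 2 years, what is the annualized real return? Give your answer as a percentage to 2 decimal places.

With constant rates the annual real return is the same each year: (1+9.33%)/(1+5.9%) − 1 = 0.03239.

3.24%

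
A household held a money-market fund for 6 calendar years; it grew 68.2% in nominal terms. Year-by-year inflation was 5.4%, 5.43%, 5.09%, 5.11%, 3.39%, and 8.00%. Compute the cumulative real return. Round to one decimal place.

22.7%

Cumulative inflation factor: 1.054 × 1.0543 × 1.0509 × 1.0511 × 1.0339 × 1.0800 ≈ 1.37061.
Nominal growth factor: 1.68200. Real growth factor = 1.68200 / 1.37061 ≈ 1.22719.
Total real return ≈ 22.7195%.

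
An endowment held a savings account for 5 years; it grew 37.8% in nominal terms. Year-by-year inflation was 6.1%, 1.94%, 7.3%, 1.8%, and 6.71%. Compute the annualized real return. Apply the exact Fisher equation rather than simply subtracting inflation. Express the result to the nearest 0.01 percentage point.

Cumulative inflation factor: 1.061 × 1.0194 × 1.073 × 1.018 × 1.0671 ≈ 1.26070.
Nominal growth factor: 1.37800. Real growth factor = 1.37800 / 1.26070 ≈ 1.09304.
Annualized: 1.09304^(1/5) − 1 ≈ 0.01795.

1.80%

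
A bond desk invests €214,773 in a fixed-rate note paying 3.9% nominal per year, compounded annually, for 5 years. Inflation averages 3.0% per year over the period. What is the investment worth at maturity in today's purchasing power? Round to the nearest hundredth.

€224,321.71

Nominal value at maturity: €214,773 × (1 + 3.9%)^5 ≈ €260,050.34.
Price-level factor over 5 years: (1 + 3.0%)^5 = 1.1592740743.
The maturity value deflated by that factor is the answer in today's purchasing power.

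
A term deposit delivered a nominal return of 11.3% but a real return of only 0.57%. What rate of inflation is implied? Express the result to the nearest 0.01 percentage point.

10.67%

From (1+r_nom) = (1+r_real)(1+π), we get 1+π = (1 + 11.3%)/(1 + 0.57%) = 1.113/1.0057 ≈ 1.10669.
So π ≈ 10.6692%.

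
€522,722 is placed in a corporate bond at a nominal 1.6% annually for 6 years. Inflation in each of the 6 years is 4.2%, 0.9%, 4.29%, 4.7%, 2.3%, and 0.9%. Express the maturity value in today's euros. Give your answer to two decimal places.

Nominal value at maturity: €522,722 × (1 + 1.6%)^6 ≈ €574,953.90.
Price-level factor over 6 years: 1.042 × 1.009 × 1.0429 × 1.047 × 1.023 × 1.009 ≈ 1.1849909520.
Dividing the nominal maturity value by the price-level factor gives the value in today's money.

€485,196.87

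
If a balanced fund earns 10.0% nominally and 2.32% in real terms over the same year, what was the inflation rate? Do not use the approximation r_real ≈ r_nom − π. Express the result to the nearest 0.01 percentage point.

From (1+r_nom) = (1+r_real)(1+π), we get 1+π = (1 + 10.0%)/(1 + 2.32%) = 1.100/1.0232 ≈ 1.07506.
So π ≈ 7.5059%.

7.51%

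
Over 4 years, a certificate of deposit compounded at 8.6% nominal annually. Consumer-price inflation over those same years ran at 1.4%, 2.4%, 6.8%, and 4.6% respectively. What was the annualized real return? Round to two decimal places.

4.65%

Cumulative inflation factor: 1.014 × 1.024 × 1.068 × 1.046 ≈ 1.15995.
Nominal growth factor: 1.39097. Real growth factor = 1.39097 / 1.15995 ≈ 1.19916.
Annualized: 1.19916^(1/4) − 1 ≈ 0.04645.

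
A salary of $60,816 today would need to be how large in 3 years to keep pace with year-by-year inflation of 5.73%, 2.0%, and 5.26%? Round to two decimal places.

$69,036.64

Cumulative price-level factor: 1.0573 × 1.020 × 1.0526 = 1.1351722596.
Multiplying $60,816 by the price-level factor gives the future nominal sum.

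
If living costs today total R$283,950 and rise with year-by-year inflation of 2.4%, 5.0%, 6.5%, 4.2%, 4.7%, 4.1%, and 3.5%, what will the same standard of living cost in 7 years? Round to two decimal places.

R$382,196.07

Cumulative price-level factor: 1.024 × 1.050 × 1.065 × 1.042 × 1.047 × 1.041 × 1.035 ≈ 1.3459977795.
Multiplying R$283,950 by the price-level factor gives the future nominal sum.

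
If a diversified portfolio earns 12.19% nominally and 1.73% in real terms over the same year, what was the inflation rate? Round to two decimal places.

From (1+r_nom) = (1+r_real)(1+π), we get 1+π = (1 + 12.19%)/(1 + 1.73%) = 1.1219/1.0173 ≈ 1.10282.
So π ≈ 10.2821%.

10.28%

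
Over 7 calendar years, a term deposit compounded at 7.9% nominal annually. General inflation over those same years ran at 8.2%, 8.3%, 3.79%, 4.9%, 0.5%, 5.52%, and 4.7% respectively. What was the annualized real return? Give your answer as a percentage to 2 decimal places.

Cumulative inflation factor: 1.082 × 1.083 × 1.0379 × 1.049 × 1.005 × 1.0552 × 1.047 ≈ 1.41656.
Nominal growth factor: 1.70275. Real growth factor = 1.70275 / 1.41656 ≈ 1.20203.
Annualized: 1.20203^(1/7) − 1 ≈ 0.02664.

2.66%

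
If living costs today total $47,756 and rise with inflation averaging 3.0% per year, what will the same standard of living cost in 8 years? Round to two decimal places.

Cumulative price-level factor: (1+3.0%)^8 ≈ 1.2667700814.
Multiplying $47,756 by the price-level factor gives the future nominal sum.

$60,495.87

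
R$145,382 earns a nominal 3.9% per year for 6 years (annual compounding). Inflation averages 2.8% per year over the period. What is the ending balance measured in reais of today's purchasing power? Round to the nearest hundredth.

R$154,969.14

Nominal value at maturity: R$145,382 × (1 + 3.9%)^6 ≈ R$182,895.88.
Price-level factor over 6 years: (1 + 2.8%)^6 ≈ 1.1802083636.
The maturity value deflated by that factor is the answer in today's purchasing power.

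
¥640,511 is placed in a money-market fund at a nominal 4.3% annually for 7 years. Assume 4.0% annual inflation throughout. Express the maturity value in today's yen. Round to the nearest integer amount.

¥653,557

Nominal value at maturity: ¥640,511 × (1 + 4.3%)^7 ≈ ¥860,036.
Price-level factor over 7 years: (1 + 4.0%)^7 ≈ 1.3159317792.
Dividing the nominal maturity value by the price-level factor gives the value in today's money.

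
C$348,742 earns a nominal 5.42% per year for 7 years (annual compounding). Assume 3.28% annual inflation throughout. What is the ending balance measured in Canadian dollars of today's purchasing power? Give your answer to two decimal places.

Nominal value at maturity: C$348,742 × (1 + 5.42%)^7 ≈ C$504,621.02.
Price-level factor over 7 years: (1 + 3.28%)^7 ≈ 1.2534690204.
The maturity value deflated by that factor is the answer in today's purchasing power.

C$402,579.57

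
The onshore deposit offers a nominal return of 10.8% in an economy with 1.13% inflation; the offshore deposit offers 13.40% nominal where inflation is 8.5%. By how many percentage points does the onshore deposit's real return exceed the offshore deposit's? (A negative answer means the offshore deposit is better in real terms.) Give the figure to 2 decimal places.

5.05

The onshore deposit real return: 1.108/1.0113 − 1 = 9.562%.
The offshore deposit real return: 1.1340/1.085 − 1 = 4.516%.
Difference: 9.562 − 4.516 = 5.046 pp.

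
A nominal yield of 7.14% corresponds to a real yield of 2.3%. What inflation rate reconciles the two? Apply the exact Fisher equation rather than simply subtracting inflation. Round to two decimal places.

From (1+r_nom) = (1+r_real)(1+π), we get 1+π = (1 + 7.14%)/(1 + 2.3%) = 1.0714/1.023 ≈ 1.04731.
So π ≈ 4.7312%.

4.73%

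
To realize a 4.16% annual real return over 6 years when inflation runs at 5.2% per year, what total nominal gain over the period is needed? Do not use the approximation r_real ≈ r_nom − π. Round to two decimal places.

Required annual nominal rate: (1+4.16%)(1+5.2%) − 1 = 9.57632%.
Cumulative over 6 years: (1 + 0.0957632)^6 − 1 ≈ 0.73101.

73.10%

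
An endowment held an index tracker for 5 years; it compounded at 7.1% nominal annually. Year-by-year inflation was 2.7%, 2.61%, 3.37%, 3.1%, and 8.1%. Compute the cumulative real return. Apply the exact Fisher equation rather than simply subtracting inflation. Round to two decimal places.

Cumulative inflation factor: 1.027 × 1.0261 × 1.0337 × 1.031 × 1.081 ≈ 1.21406.
Nominal growth factor: 1.40912. Real growth factor = 1.40912 / 1.21406 ≈ 1.16067.
Total real return ≈ 16.0669%.

16.07%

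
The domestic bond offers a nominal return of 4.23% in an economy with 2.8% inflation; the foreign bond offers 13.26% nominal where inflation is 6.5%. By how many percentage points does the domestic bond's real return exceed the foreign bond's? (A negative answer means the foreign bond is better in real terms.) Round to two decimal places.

The domestic bond real return: 1.0423/1.028 − 1 = 1.391%.
The foreign bond real return: 1.1326/1.065 − 1 = 6.347%.
Difference: 1.391 − 6.347 = -4.956 pp.

-4.96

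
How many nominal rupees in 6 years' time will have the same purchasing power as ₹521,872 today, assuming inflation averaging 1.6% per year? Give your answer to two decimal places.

Cumulative price-level factor: (1+1.6%)^6 ≈ 1.0999229093.
Multiplying ₹521,872 by the price-level factor gives the future nominal sum.

₹574,018.97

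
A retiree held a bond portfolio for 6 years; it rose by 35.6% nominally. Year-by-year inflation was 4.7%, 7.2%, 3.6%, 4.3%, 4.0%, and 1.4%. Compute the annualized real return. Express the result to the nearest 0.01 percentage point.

Cumulative inflation factor: 1.047 × 1.072 × 1.036 × 1.043 × 1.040 × 1.014 ≈ 1.27896.
Nominal growth factor: 1.35600. Real growth factor = 1.35600 / 1.27896 ≈ 1.06024.
Annualized: 1.06024^(1/6) − 1 ≈ 0.00980.

0.98%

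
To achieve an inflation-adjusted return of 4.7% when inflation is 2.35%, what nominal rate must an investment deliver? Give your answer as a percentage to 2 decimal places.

7.16%

By the Fisher equation, 1 + r_nom = (1 + 4.7%)(1 + 2.35%) = 1.047 × 1.0235 = 1.0716045.
So r_nom = 7.16045%.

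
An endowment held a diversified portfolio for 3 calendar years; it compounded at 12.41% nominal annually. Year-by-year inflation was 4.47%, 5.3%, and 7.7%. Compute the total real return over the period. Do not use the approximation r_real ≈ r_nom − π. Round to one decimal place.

19.9%

Cumulative inflation factor: 1.0447 × 1.053 × 1.077 ≈ 1.18477.
Nominal growth factor: 1.42041. Real growth factor = 1.42041 / 1.18477 ≈ 1.19889.
Total real return ≈ 19.8890%.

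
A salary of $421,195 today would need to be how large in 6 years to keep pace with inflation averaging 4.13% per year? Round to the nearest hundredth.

Cumulative price-level factor: (1+4.13%)^6 ≈ 1.2748386165.
The nominal amount required is $421,195 scaled up by that factor.

$536,955.65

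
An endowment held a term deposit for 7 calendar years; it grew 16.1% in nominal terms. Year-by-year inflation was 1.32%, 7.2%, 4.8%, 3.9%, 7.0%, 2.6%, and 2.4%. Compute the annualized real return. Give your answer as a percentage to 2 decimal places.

-1.92%

Cumulative inflation factor: 1.0132 × 1.072 × 1.048 × 1.039 × 1.070 × 1.026 × 1.024 ≈ 1.32953.
Nominal growth factor: 1.16100. Real growth factor = 1.16100 / 1.32953 ≈ 0.87324.
Annualized: 0.87324^(1/7) − 1 ≈ -0.01918.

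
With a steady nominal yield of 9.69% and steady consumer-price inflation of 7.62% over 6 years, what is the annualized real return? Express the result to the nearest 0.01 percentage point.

1.92%

With constant rates the annual real return is the same each year: (1+9.69%)/(1+7.62%) − 1 = 0.01923.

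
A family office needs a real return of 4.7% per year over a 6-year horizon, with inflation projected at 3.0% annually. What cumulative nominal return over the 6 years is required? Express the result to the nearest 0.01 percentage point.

57.29%

Required annual nominal rate: (1+4.7%)(1+3.0%) − 1 = 7.841%.
Cumulative over 6 years: (1 + 0.07841)^6 − 1 ≈ 0.57291.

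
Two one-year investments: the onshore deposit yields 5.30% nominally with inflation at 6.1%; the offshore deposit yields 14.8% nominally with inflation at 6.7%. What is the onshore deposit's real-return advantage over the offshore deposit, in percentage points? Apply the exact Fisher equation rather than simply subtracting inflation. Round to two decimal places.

-8.35

The onshore deposit real return: 1.0530/1.061 − 1 = -0.754%.
The offshore deposit real return: 1.148/1.067 − 1 = 7.591%.
Difference: -0.754 − 7.591 = -8.345 pp.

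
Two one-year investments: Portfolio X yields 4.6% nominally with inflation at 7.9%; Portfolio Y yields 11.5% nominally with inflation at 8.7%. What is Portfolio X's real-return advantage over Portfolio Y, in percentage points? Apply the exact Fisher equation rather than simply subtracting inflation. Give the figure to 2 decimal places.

Portfolio X real return: 1.046/1.079 − 1 = -3.058%.
Portfolio Y real return: 1.115/1.087 − 1 = 2.576%.
Difference: -3.058 − 2.576 = -5.634 pp.

-5.63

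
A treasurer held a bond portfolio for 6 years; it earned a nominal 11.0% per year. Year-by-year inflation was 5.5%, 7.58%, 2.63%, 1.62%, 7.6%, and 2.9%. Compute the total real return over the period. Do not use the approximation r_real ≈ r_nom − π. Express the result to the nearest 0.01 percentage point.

Cumulative inflation factor: 1.055 × 1.0758 × 1.0263 × 1.0162 × 1.076 × 1.029 ≈ 1.31058.
Nominal growth factor: 1.87041. Real growth factor = 1.87041 / 1.31058 ≈ 1.42716.
Total real return ≈ 42.7160%.

42.72%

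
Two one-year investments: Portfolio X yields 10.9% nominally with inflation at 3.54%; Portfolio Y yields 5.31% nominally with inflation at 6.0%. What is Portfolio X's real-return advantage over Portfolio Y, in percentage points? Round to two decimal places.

Portfolio X real return: 1.109/1.0354 − 1 = 7.108%.
Portfolio Y real return: 1.0531/1.060 − 1 = -0.651%.
Difference: 7.108 − (-0.651) = 7.759 pp.

7.76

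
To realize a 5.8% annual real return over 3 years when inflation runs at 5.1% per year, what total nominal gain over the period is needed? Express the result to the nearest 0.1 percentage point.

37.5%

Required annual nominal rate: (1+5.8%)(1+5.1%) − 1 = 11.1958%.
Cumulative over 3 years: (1 + 0.111958)^3 − 1 ≈ 0.37488.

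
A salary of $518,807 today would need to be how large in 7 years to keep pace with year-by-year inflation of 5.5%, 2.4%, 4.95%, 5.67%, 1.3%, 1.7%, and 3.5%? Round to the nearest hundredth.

Cumulative price-level factor: 1.055 × 1.024 × 1.0495 × 1.0567 × 1.013 × 1.017 × 1.035 ≈ 1.2774894278.
Multiplying $518,807 by the price-level factor gives the future nominal sum.

$662,770.46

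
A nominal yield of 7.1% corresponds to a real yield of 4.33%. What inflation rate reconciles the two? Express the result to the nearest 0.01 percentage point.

From (1+r_nom) = (1+r_real)(1+π), we get 1+π = (1 + 7.1%)/(1 + 4.33%) = 1.071/1.0433 ≈ 1.02655.
So π ≈ 2.6550%.

2.66%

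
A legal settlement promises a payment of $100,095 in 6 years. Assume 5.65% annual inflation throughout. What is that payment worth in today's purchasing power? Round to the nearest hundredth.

Price-level factor over 6 years: (1 + 5.65%)^6 ≈ 1.3906473365.
Purchasing power today: $100,095 divided by that factor.

$71,977.27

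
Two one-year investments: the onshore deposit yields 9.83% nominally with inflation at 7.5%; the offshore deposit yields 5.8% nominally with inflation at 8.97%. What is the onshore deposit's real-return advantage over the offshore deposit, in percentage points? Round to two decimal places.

5.08

The onshore deposit real return: 1.0983/1.075 − 1 = 2.167%.
The offshore deposit real return: 1.058/1.0897 − 1 = -2.909%.
Difference: 2.167 − (-2.909) = 5.076 pp.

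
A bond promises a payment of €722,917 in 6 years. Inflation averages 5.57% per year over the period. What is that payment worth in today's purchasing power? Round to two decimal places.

Price-level factor over 6 years: (1 + 5.57%)^6 ≈ 1.3843411522.
Purchasing power today: €722,917 divided by that factor.

€522,210.15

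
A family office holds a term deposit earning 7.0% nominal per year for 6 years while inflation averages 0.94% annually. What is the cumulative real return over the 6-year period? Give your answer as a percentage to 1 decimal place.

The annual real rate is (1+7.0%)/(1+0.94%) − 1 = 6.0036%.
Compounded over 6 years: (1 + 0.060036)^6 − 1 ≈ 0.41881.

41.9%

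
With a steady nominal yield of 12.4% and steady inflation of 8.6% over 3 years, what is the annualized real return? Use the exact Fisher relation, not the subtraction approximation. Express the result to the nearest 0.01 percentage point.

3.50%

With constant rates the annual real return is the same each year: (1+12.4%)/(1+8.6%) − 1 = 0.03499.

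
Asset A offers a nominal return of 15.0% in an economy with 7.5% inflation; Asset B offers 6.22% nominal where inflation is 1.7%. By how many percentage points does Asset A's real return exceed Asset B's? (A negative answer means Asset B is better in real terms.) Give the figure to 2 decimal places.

2.53

Asset A real return: 1.150/1.075 − 1 = 6.977%.
Asset B real return: 1.0622/1.017 − 1 = 4.444%.
Difference: 6.977 − 4.444 = 2.533 pp.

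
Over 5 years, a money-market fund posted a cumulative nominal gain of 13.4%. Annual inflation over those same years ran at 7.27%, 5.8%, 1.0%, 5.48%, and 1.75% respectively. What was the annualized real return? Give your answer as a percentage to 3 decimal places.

-1.616%

Cumulative inflation factor: 1.0727 × 1.058 × 1.010 × 1.0548 × 1.0175 ≈ 1.23024.
Nominal growth factor: 1.13400. Real growth factor = 1.13400 / 1.23024 ≈ 0.92177.
Annualized: 0.92177^(1/5) − 1 ≈ -0.01616.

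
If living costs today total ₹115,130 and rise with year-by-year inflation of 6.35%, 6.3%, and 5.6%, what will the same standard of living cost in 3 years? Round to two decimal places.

Cumulative price-level factor: 1.0635 × 1.063 × 1.056 = 1.193808528.
Multiplying ₹115,130 by the price-level factor gives the future nominal sum.

₹137,443.18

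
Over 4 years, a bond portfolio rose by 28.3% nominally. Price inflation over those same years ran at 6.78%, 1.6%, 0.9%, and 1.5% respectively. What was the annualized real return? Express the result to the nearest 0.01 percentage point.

Cumulative inflation factor: 1.0678 × 1.016 × 1.009 × 1.015 ≈ 1.11107.
Nominal growth factor: 1.28300. Real growth factor = 1.28300 / 1.11107 ≈ 1.15474.
Annualized: 1.15474^(1/4) − 1 ≈ 0.03662.

3.66%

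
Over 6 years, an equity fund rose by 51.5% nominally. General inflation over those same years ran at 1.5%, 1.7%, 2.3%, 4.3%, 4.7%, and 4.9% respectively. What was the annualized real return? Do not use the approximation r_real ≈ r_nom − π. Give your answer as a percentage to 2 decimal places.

Cumulative inflation factor: 1.015 × 1.017 × 1.023 × 1.043 × 1.047 × 1.049 ≈ 1.20968.
Nominal growth factor: 1.51500. Real growth factor = 1.51500 / 1.20968 ≈ 1.25240.
Annualized: 1.25240^(1/6) − 1 ≈ 0.03822.

3.82%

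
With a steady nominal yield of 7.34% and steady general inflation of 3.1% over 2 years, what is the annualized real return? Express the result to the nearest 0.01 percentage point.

With constant rates the annual real return is the same each year: (1+7.34%)/(1+3.1%) − 1 = 0.04113.

4.11%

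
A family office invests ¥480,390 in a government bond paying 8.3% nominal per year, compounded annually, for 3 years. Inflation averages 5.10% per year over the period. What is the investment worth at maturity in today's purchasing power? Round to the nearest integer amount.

¥525,619

Nominal value at maturity: ¥480,390 × (1 + 8.3%)^3 ≈ ¥610,210.
Price-level factor over 3 years: (1 + 5.10%)^3 = 1.160935651.
Dividing the nominal maturity value by the price-level factor gives the value in today's money.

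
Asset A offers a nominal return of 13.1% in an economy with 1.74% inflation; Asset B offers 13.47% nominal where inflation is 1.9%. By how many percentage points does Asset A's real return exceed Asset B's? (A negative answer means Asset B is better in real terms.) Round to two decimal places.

Asset A real return: 1.131/1.0174 − 1 = 11.166%.
Asset B real return: 1.1347/1.019 − 1 = 11.354%.
Difference: 11.166 − 11.354 = -0.188 pp.

-0.19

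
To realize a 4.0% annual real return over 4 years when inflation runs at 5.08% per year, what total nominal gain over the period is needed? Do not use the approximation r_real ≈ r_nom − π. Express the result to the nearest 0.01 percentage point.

42.63%

Required annual nominal rate: (1+4.0%)(1+5.08%) − 1 = 9.2832%.
Cumulative over 4 years: (1 + 0.092832)^4 − 1 ≈ 0.42631.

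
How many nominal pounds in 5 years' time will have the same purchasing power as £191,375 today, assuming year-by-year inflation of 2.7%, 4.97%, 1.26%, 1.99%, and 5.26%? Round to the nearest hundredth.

Cumulative price-level factor: 1.027 × 1.0497 × 1.0126 × 1.0199 × 1.0526 ≈ 1.1719107048.
The nominal amount required is £191,375 scaled up by that factor.

£224,274.41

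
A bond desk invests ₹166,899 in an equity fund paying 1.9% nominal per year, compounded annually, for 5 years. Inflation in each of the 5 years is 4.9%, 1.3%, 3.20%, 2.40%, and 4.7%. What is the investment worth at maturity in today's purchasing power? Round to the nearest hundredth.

Nominal value at maturity: ₹166,899 × (1 + 1.9%)^5 ≈ ₹183,368.47.
Price-level factor over 5 years: 1.049 × 1.013 × 1.0320 × 1.0240 × 1.047 ≈ 1.1757399337.
The maturity value deflated by that factor is the answer in today's purchasing power.

₹155,960.06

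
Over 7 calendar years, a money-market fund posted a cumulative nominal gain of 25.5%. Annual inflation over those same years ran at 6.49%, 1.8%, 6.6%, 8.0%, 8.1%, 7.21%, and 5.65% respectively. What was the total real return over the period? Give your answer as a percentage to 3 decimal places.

Cumulative inflation factor: 1.0649 × 1.018 × 1.066 × 1.080 × 1.081 × 1.0721 × 1.0565 ≈ 1.52816.
Nominal growth factor: 1.25500. Real growth factor = 1.25500 / 1.52816 ≈ 0.82125.
Total real return ≈ -17.8749%.

-17.875%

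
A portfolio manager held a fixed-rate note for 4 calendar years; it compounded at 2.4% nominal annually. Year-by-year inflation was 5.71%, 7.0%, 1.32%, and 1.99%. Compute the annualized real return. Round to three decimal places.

Cumulative inflation factor: 1.0571 × 1.070 × 1.0132 × 1.0199 ≈ 1.16883.
Nominal growth factor: 1.09951. Real growth factor = 1.09951 / 1.16883 ≈ 0.94069.
Annualized: 0.94069^(1/4) − 1 ≈ -0.01517.

-1.517%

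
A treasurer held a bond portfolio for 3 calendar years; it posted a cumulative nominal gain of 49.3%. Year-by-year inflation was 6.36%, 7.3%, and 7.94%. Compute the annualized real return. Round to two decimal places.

6.62%

Cumulative inflation factor: 1.0636 × 1.073 × 1.0794 ≈ 1.23186.
Nominal growth factor: 1.49300. Real growth factor = 1.49300 / 1.23186 ≈ 1.21199.
Annualized: 1.21199^(1/3) − 1 ≈ 0.06619.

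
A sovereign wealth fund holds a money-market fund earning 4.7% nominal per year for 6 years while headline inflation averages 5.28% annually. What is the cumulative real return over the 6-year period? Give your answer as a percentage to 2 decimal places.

-3.26%

The annual real rate is (1+4.7%)/(1+5.28%) − 1 = -0.5509%.
Compounded over 6 years: (1 + -0.005509)^6 − 1 ≈ -0.03260.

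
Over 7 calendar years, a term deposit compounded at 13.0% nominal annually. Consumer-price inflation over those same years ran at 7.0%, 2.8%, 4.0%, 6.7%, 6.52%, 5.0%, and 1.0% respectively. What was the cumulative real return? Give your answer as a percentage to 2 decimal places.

Cumulative inflation factor: 1.070 × 1.028 × 1.040 × 1.067 × 1.0652 × 1.050 × 1.010 ≈ 1.37885.
Nominal growth factor: 2.35261. Real growth factor = 2.35261 / 1.37885 ≈ 1.70621.
Total real return ≈ 70.6211%.

70.62%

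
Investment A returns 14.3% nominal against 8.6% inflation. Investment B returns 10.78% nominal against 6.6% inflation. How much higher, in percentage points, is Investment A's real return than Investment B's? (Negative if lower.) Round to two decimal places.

1.33

Investment A real return: 1.143/1.086 − 1 = 5.249%.
Investment B real return: 1.1078/1.066 − 1 = 3.921%.
Difference: 5.249 − 3.921 = 1.328 pp.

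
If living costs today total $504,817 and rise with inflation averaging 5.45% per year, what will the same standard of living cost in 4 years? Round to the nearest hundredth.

$624,195.03

Cumulative price-level factor: (1+5.45%)^4 ≈ 1.2364778369.
Multiplying $504,817 by the price-level factor gives the future nominal sum.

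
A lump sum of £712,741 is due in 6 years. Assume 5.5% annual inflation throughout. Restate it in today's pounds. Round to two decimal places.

Price-level factor over 6 years: (1 + 5.5%)^6 ≈ 1.3788428068.
Purchasing power today: £712,741 divided by that factor.

£516,912.44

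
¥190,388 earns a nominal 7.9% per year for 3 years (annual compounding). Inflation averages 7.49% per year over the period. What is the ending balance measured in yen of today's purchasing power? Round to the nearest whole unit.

¥192,575

Nominal value at maturity: ¥190,388 × (1 + 7.9%)^3 ≈ ¥239,168.
Price-level factor over 3 years: (1 + 7.49%)^3 ≈ 1.2419502197.
The maturity value deflated by that factor is the answer in today's purchasing power.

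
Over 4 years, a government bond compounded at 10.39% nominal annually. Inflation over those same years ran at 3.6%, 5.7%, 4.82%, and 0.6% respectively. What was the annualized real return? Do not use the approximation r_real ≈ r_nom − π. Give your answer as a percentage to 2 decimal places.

Cumulative inflation factor: 1.036 × 1.057 × 1.0482 × 1.006 ≈ 1.15472.
Nominal growth factor: 1.48497. Real growth factor = 1.48497 / 1.15472 ≈ 1.28600.
Annualized: 1.28600^(1/4) − 1 ≈ 0.06490.

6.49%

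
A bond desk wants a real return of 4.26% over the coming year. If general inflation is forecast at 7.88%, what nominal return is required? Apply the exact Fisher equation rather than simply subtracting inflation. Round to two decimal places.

12.48%

By the Fisher equation, 1 + r_nom = (1 + 4.26%)(1 + 7.88%) = 1.0426 × 1.0788 = 1.12475688.
So r_nom = 12.475688%.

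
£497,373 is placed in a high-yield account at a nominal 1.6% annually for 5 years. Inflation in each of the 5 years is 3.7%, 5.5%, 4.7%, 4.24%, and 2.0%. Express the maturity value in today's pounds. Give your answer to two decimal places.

Nominal value at maturity: £497,373 × (1 + 1.6%)^5 ≈ £538,456.65.
Price-level factor over 5 years: 1.037 × 1.055 × 1.047 × 1.0424 × 1.020 ≈ 1.2179023604.
Dividing the nominal maturity value by the price-level factor gives the value in today's money.

£442,118.08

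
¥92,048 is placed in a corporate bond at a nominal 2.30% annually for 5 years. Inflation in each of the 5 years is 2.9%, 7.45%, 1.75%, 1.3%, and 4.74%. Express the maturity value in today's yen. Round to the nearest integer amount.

Nominal value at maturity: ¥92,048 × (1 + 2.30%)^5 ≈ ¥103,132.
Price-level factor over 5 years: 1.029 × 1.0745 × 1.0175 × 1.013 × 1.0474 ≈ 1.1936533670.
The maturity value deflated by that factor is the answer in today's purchasing power.

¥86,400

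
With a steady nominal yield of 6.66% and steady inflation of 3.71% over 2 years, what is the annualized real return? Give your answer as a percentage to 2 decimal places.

2.84%

With constant rates the annual real return is the same each year: (1+6.66%)/(1+3.71%) − 1 = 0.02844.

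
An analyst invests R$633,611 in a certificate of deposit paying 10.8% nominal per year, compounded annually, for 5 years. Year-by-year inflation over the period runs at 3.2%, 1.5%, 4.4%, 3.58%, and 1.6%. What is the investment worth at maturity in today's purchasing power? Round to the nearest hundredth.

R$919,402.45

Nominal value at maturity: R$633,611 × (1 + 10.8%)^5 ≈ R$1,058,087.32.
Price-level factor over 5 years: 1.032 × 1.015 × 1.044 × 1.0358 × 1.016 ≈ 1.1508423968.
Dividing the nominal maturity value by the price-level factor gives the value in today's money.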